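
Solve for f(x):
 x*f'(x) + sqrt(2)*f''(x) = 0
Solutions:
 f(x) = C1 + C2*erf(2^(1/4)*x/2)


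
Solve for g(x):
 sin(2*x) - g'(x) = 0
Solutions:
 g(x) = C1 - cos(2*x)/2


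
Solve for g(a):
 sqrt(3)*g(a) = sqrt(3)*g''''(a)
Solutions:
 g(a) = C1*exp(-a) + C2*exp(a) + C3*sin(a) + C4*cos(a)


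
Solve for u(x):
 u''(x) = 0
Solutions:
 u(x) = C1 + C2*x


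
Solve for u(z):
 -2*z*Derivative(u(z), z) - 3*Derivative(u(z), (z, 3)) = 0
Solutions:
 u(z) = C1 + Integral(C2*airyai(-2^(1/3)*3^(2/3)*z/3) + C3*airybi(-2^(1/3)*3^(2/3)*z/3), z)


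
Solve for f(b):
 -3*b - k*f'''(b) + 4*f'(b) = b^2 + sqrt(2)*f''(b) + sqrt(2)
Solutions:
 f(b) = C1 + C2*exp(sqrt(2)*b*(sqrt(8*k + 1) - 1)/(2*k)) + C3*exp(-sqrt(2)*b*(sqrt(8*k + 1) + 1)/(2*k)) + b^3/12 + sqrt(2)*b^2/16 + 3*b^2/8 + b*k/8 + b/16 + 7*sqrt(2)*b/16


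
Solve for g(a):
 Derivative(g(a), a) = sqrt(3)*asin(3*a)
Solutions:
 g(a) = C1 + sqrt(3)*(a*asin(3*a) + sqrt(1 - 9*a^2)/3)


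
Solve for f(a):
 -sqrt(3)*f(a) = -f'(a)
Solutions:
 f(a) = C1*exp(sqrt(3)*a)


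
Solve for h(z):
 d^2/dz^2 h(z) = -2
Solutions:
 h(z) = C1 + C2*z - z^2


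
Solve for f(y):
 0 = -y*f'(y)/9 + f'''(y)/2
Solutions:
 f(y) = C1 + Integral(C2*airyai(6^(1/3)*y/3) + C3*airybi(6^(1/3)*y/3), y)


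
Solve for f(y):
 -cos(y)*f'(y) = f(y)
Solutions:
 f(y) = C1*sqrt(sin(y) - 1)/sqrt(sin(y) + 1)


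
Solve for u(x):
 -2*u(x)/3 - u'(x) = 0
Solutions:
 u(x) = C1*exp(-2*x/3)


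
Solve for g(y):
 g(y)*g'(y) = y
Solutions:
 g(y) = -sqrt(C1 + y^2)
 g(y) = sqrt(C1 + y^2)


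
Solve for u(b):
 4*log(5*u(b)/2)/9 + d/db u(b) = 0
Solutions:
 -9*Integral(1/(-log(_y) - log(5) + log(2)), (_y, u(b)))/4 = C1 - b


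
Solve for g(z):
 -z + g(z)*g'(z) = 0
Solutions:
 g(z) = -sqrt(C1 + z^2)
 g(z) = sqrt(C1 + z^2)


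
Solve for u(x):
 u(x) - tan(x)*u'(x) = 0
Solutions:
 u(x) = C1*sin(x)


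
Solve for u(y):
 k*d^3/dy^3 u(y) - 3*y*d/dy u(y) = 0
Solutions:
 u(y) = C1 + Integral(C2*airyai(3^(1/3)*y*(1/k)^(1/3)) + C3*airybi(3^(1/3)*y*(1/k)^(1/3)), y)


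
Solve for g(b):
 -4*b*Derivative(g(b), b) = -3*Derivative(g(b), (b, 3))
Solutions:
 g(b) = C1 + Integral(C2*airyai(6^(2/3)*b/3) + C3*airybi(6^(2/3)*b/3), b)


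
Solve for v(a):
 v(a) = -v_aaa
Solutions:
 v(a) = C3*exp(-a) + (C1*sin(sqrt(3)*a/2) + C2*cos(sqrt(3)*a/2))*exp(a/2)


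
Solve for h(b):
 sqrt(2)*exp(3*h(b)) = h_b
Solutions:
 h(b) = log(-1/(C1 + 3*sqrt(2)*b))/3
 h(b) = log((-1/(C1 + sqrt(2)*b))^(1/3)*(-3^(2/3) - 3*3^(1/6)*I)/6)
 h(b) = log((-1/(C1 + sqrt(2)*b))^(1/3)*(-3^(2/3) + 3*3^(1/6)*I)/6)


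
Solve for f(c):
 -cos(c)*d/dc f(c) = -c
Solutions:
 f(c) = C1 + Integral(c/cos(c), c)


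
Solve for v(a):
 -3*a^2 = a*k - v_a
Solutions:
 v(a) = C1 + a^3 + a^2*k/2


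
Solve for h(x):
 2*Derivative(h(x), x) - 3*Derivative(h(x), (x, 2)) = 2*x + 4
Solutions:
 h(x) = C1 + C2*exp(2*x/3) + x^2/2 + 7*x/2


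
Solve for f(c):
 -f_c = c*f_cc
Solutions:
 f(c) = C1 + C2*log(c)


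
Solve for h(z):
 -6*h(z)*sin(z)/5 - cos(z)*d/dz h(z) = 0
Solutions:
 h(z) = C1*cos(z)^(6/5)


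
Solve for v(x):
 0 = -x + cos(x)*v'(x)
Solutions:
 v(x) = C1 + Integral(x/cos(x), x)


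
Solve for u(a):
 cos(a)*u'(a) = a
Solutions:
 u(a) = C1 + Integral(a/cos(a), a)


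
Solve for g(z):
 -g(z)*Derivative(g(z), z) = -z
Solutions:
 g(z) = -sqrt(C1 + z^2)
 g(z) = sqrt(C1 + z^2)


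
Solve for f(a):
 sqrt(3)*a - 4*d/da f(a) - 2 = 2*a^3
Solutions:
 f(a) = C1 - a^4/8 + sqrt(3)*a^2/8 - a/2


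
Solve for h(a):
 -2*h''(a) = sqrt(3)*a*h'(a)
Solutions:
 h(a) = C1 + C2*erf(3^(1/4)*a/2)


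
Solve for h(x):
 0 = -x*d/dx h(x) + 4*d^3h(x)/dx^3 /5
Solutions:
 h(x) = C1 + Integral(C2*airyai(10^(1/3)*x/2) + C3*airybi(10^(1/3)*x/2), x)


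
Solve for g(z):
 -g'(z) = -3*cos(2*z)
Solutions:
 g(z) = C1 + 3*sin(2*z)/2


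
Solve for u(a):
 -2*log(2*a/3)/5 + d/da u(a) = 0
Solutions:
 u(a) = C1 + 2*a*log(a)/5 - 2*a*log(3)/5 - 2*a/5 + 2*a*log(2)/5


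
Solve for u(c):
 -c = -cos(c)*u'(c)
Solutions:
 u(c) = C1 + Integral(c/cos(c), c)


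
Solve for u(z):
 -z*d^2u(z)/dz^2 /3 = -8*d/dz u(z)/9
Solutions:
 u(z) = C1 + C2*z^(11/3)


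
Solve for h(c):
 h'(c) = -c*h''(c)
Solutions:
 h(c) = C1 + C2*log(c)


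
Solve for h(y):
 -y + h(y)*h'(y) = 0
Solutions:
 h(y) = -sqrt(C1 + y^2)
 h(y) = sqrt(C1 + y^2)


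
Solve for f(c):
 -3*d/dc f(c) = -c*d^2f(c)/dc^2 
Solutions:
 f(c) = C1 + C2*c^4


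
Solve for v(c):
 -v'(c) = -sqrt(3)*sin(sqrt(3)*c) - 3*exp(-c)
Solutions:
 v(c) = C1 - cos(sqrt(3)*c) - 3*exp(-c)


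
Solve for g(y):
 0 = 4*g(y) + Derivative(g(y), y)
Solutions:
 g(y) = C1*exp(-4*y)


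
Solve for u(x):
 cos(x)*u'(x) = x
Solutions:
 u(x) = C1 + Integral(x/cos(x), x)


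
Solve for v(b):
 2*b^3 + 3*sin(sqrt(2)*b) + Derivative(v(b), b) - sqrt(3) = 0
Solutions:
 v(b) = C1 - b^4/2 + sqrt(3)*b + 3*sqrt(2)*cos(sqrt(2)*b)/2


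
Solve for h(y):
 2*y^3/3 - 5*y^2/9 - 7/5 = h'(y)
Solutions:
 h(y) = C1 + y^4/6 - 5*y^3/27 - 7*y/5


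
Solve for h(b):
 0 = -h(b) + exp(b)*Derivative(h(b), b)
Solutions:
 h(b) = C1*exp(-exp(-b))


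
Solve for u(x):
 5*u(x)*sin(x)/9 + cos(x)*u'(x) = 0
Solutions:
 u(x) = C1*cos(x)^(5/9)


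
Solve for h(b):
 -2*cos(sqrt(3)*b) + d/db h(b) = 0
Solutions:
 h(b) = C1 + 2*sqrt(3)*sin(sqrt(3)*b)/3


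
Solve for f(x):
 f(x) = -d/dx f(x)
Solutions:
 f(x) = C1*exp(-x)


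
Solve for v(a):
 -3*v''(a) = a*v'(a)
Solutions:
 v(a) = C1 + C2*erf(sqrt(6)*a/6)


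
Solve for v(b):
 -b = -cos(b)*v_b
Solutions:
 v(b) = C1 + Integral(b/cos(b), b)


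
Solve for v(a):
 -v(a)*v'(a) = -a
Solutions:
 v(a) = -sqrt(C1 + a^2)
 v(a) = sqrt(C1 + a^2)


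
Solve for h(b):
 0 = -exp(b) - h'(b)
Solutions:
 h(b) = C1 - exp(b)


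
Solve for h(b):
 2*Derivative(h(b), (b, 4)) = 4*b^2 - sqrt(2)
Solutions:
 h(b) = C1 + C2*b + C3*b^2 + C4*b^3 + b^6/180 - sqrt(2)*b^4/48


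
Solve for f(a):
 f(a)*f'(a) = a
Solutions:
 f(a) = -sqrt(C1 + a^2)
 f(a) = sqrt(C1 + a^2)


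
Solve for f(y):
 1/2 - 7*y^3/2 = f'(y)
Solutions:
 f(y) = C1 - 7*y^4/8 + y/2


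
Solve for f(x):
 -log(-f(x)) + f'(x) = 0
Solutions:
 -li(-f(x)) = C1 + x


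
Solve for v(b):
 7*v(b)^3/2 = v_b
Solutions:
 v(b) = -sqrt(-1/(C1 + 7*b))
 v(b) = sqrt(-1/(C1 + 7*b))


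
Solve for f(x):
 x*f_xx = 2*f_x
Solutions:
 f(x) = C1 + C2*x^3


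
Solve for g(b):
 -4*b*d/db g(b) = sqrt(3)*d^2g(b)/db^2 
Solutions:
 g(b) = C1 + C2*erf(sqrt(2)*3^(3/4)*b/3)


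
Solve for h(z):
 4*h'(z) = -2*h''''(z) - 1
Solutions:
 h(z) = C1 + C4*exp(-2^(1/3)*z) - z/4 + (C2*sin(2^(1/3)*sqrt(3)*z/2) + C3*cos(2^(1/3)*sqrt(3)*z/2))*exp(2^(1/3)*z/2)


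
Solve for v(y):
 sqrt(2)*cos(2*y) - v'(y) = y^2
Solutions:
 v(y) = C1 - y^3/3 + sqrt(2)*sin(2*y)/2


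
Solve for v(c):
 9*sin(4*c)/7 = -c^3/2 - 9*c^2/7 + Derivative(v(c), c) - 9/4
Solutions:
 v(c) = C1 + c^4/8 + 3*c^3/7 + 9*c/4 - 9*cos(4*c)/28


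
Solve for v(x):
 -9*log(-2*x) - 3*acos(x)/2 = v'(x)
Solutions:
 v(x) = C1 - 9*x*log(-x) - 3*x*acos(x)/2 - 9*x*log(2) + 9*x + 3*sqrt(1 - x^2)/2


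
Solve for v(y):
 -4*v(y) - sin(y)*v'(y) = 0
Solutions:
 v(y) = C1*(cos(y)^2 + 2*cos(y) + 1)/(cos(y)^2 - 2*cos(y) + 1)


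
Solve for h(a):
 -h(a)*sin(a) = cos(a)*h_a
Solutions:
 h(a) = C1*cos(a)


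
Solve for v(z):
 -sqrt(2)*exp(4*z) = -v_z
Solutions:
 v(z) = C1 + sqrt(2)*exp(4*z)/4


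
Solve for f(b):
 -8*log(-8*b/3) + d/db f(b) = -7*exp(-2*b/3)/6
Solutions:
 f(b) = C1 + 8*b*log(-b) + 8*b*(-log(3) - 1 + 3*log(2)) + 7*exp(-2*b/3)/4


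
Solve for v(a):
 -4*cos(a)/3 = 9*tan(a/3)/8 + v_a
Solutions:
 v(a) = C1 + 27*log(cos(a/3))/8 - 4*sin(a)/3


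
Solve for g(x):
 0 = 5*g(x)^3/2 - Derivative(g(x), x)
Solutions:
 g(x) = -sqrt(-1/(C1 + 5*x))
 g(x) = sqrt(-1/(C1 + 5*x))


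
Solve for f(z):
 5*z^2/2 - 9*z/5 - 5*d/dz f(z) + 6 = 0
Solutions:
 f(z) = C1 + z^3/6 - 9*z^2/50 + 6*z/5


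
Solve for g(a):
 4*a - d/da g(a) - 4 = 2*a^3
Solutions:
 g(a) = C1 - a^4/2 + 2*a^2 - 4*a


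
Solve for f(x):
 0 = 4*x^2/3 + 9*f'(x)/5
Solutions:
 f(x) = C1 - 20*x^3/81


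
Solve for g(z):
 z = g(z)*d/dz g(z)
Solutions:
 g(z) = -sqrt(C1 + z^2)
 g(z) = sqrt(C1 + z^2)


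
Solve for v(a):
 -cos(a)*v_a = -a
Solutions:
 v(a) = C1 + Integral(a/cos(a), a)


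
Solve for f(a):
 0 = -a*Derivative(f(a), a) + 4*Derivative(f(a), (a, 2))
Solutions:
 f(a) = C1 + C2*erfi(sqrt(2)*a/4)


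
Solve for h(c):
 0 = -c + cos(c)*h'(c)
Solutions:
 h(c) = C1 + Integral(c/cos(c), c)


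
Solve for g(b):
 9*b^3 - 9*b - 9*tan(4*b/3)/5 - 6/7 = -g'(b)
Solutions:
 g(b) = C1 - 9*b^4/4 + 9*b^2/2 + 6*b/7 - 27*log(cos(4*b/3))/20


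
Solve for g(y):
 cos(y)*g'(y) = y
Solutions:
 g(y) = C1 + Integral(y/cos(y), y)


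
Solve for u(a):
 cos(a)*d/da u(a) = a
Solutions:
 u(a) = C1 + Integral(a/cos(a), a)


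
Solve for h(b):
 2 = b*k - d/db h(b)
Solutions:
 h(b) = C1 + b^2*k/2 - 2*b


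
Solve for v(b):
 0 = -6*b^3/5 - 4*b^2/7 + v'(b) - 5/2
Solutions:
 v(b) = C1 + 3*b^4/10 + 4*b^3/21 + 5*b/2


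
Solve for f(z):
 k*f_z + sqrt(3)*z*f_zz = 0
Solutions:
 f(z) = C1 + z^(-sqrt(3)*re(k)/3 + 1)*(C2*sin(sqrt(3)*log(z)*Abs(im(k))/3) + C3*cos(sqrt(3)*log(z)*im(k)/3))


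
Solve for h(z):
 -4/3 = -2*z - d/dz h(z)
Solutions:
 h(z) = C1 - z^2 + 4*z/3


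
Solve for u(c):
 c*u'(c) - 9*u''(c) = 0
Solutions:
 u(c) = C1 + C2*erfi(sqrt(2)*c/6)


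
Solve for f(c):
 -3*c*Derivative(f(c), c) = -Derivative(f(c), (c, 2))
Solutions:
 f(c) = C1 + C2*erfi(sqrt(6)*c/2)


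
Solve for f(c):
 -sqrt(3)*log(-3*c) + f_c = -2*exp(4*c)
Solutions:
 f(c) = C1 + sqrt(3)*c*log(-c) + sqrt(3)*c*(-1 + log(3)) - exp(4*c)/2


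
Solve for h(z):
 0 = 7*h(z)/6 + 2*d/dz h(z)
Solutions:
 h(z) = C1*exp(-7*z/12)


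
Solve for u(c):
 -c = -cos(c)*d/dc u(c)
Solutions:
 u(c) = C1 + Integral(c/cos(c), c)


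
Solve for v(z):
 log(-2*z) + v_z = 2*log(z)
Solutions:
 v(z) = C1 + z*log(z) + z*(-1 - log(2) - I*pi)


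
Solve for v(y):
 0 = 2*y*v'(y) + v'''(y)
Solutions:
 v(y) = C1 + Integral(C2*airyai(-2^(1/3)*y) + C3*airybi(-2^(1/3)*y), y)


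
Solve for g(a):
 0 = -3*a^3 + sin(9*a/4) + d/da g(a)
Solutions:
 g(a) = C1 + 3*a^4/4 + 4*cos(9*a/4)/9


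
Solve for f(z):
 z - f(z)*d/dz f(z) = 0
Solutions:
 f(z) = -sqrt(C1 + z^2)
 f(z) = sqrt(C1 + z^2)


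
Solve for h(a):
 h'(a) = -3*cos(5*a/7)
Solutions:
 h(a) = C1 - 21*sin(5*a/7)/5


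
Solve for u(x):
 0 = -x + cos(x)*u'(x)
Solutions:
 u(x) = C1 + Integral(x/cos(x), x)


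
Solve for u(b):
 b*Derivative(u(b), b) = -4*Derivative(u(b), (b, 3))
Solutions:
 u(b) = C1 + Integral(C2*airyai(-2^(1/3)*b/2) + C3*airybi(-2^(1/3)*b/2), b)


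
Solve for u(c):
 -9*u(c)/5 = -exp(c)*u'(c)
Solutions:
 u(c) = C1*exp(-9*exp(-c)/5)


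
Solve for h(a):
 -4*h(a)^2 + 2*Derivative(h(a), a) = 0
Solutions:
 h(a) = -1/(C1 + 2*a)


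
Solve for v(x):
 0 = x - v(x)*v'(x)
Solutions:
 v(x) = -sqrt(C1 + x^2)
 v(x) = sqrt(C1 + x^2)


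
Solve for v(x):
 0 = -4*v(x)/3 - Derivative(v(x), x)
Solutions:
 v(x) = C1*exp(-4*x/3)


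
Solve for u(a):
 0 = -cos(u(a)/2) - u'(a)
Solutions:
 u(a) = -2*asin((C1 + exp(a))/(C1 - exp(a))) + 2*pi
 u(a) = 2*asin((C1 + exp(a))/(C1 - exp(a)))


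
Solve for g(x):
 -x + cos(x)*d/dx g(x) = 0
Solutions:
 g(x) = C1 + Integral(x/cos(x), x)


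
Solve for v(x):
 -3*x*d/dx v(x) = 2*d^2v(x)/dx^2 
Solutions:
 v(x) = C1 + C2*erf(sqrt(3)*x/2)


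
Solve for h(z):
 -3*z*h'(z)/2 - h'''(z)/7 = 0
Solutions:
 h(z) = C1 + Integral(C2*airyai(-2^(2/3)*21^(1/3)*z/2) + C3*airybi(-2^(2/3)*21^(1/3)*z/2), z)


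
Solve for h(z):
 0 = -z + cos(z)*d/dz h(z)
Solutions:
 h(z) = C1 + Integral(z/cos(z), z)


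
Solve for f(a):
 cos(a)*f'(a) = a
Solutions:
 f(a) = C1 + Integral(a/cos(a), a)


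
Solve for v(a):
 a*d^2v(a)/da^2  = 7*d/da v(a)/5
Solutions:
 v(a) = C1 + C2*a^(12/5)


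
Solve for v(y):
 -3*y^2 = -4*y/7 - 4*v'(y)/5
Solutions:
 v(y) = C1 + 5*y^3/4 - 5*y^2/14


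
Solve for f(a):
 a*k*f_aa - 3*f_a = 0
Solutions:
 f(a) = C1 + a^(((re(k) + 3)*re(k) + im(k)^2)/(re(k)^2 + im(k)^2))*(C2*sin(3*log(a)*Abs(im(k))/(re(k)^2 + im(k)^2)) + C3*cos(3*log(a)*im(k)/(re(k)^2 + im(k)^2)))


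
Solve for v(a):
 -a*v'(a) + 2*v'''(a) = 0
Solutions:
 v(a) = C1 + Integral(C2*airyai(2^(2/3)*a/2) + C3*airybi(2^(2/3)*a/2), a)


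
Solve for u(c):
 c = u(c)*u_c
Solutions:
 u(c) = -sqrt(C1 + c^2)
 u(c) = sqrt(C1 + c^2)


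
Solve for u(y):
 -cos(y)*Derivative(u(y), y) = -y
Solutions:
 u(y) = C1 + Integral(y/cos(y), y)


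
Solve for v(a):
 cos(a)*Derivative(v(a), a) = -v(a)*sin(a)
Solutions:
 v(a) = C1*cos(a)


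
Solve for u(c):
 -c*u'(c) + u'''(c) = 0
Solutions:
 u(c) = C1 + Integral(C2*airyai(c) + C3*airybi(c), c)


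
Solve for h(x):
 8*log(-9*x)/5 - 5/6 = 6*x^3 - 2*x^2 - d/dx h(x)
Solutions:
 h(x) = C1 + 3*x^4/2 - 2*x^3/3 - 8*x*log(-x)/5 + x*(73 - 96*log(3))/30


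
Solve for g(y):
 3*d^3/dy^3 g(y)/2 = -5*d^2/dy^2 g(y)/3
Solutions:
 g(y) = C1 + C2*y + C3*exp(-10*y/9)


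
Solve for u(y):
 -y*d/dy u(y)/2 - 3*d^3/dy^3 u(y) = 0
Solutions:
 u(y) = C1 + Integral(C2*airyai(-6^(2/3)*y/6) + C3*airybi(-6^(2/3)*y/6), y)


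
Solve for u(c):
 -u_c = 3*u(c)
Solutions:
 u(c) = C1*exp(-3*c)


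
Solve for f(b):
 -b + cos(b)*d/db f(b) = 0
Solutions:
 f(b) = C1 + Integral(b/cos(b), b)


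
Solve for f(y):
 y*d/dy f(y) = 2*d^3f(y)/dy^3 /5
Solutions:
 f(y) = C1 + Integral(C2*airyai(2^(2/3)*5^(1/3)*y/2) + C3*airybi(2^(2/3)*5^(1/3)*y/2), y)


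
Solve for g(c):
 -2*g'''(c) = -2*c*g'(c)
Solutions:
 g(c) = C1 + Integral(C2*airyai(c) + C3*airybi(c), c)


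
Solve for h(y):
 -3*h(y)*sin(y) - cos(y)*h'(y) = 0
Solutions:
 h(y) = C1*cos(y)^3


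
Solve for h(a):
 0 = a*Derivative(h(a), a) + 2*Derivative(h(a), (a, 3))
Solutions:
 h(a) = C1 + Integral(C2*airyai(-2^(2/3)*a/2) + C3*airybi(-2^(2/3)*a/2), a)


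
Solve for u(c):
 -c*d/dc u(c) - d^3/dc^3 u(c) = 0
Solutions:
 u(c) = C1 + Integral(C2*airyai(-c) + C3*airybi(-c), c)


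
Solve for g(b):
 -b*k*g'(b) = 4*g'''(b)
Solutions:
 g(b) = C1 + Integral(C2*airyai(2^(1/3)*b*(-k)^(1/3)/2) + C3*airybi(2^(1/3)*b*(-k)^(1/3)/2), b)


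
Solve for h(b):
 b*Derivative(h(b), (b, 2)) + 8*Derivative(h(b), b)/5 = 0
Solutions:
 h(b) = C1 + C2/b^(3/5)


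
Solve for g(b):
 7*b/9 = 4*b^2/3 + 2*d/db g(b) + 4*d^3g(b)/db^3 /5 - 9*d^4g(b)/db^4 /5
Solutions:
 g(b) = C1 + C2*exp(b*(-(27*sqrt(165945) + 10999)^(1/3) - 16/(27*sqrt(165945) + 10999)^(1/3) + 8)/54)*sin(sqrt(3)*b*(-(27*sqrt(165945) + 10999)^(1/3) + 16/(27*sqrt(165945) + 10999)^(1/3))/54) + C3*exp(b*(-(27*sqrt(165945) + 10999)^(1/3) - 16/(27*sqrt(165945) + 10999)^(1/3) + 8)/54)*cos(sqrt(3)*b*(-(27*sqrt(165945) + 10999)^(1/3) + 16/(27*sqrt(165945) + 10999)^(1/3))/54) + C4*exp(b*(16/(27*sqrt(165945) + 10999)^(1/3) + 4 + (27*sqrt(165945) + 10999)^(1/3))/27) - 2*b^3/9 + 7*b^2/36 + 8*b/15


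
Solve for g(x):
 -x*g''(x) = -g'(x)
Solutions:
 g(x) = C1 + C2*x^2


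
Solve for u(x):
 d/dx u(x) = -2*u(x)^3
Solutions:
 u(x) = -sqrt(2)*sqrt(-1/(C1 - 2*x))/2
 u(x) = sqrt(2)*sqrt(-1/(C1 - 2*x))/2


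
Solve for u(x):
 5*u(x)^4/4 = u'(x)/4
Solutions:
 u(x) = (-1/(C1 + 15*x))^(1/3)
 u(x) = (-1/(C1 + 5*x))^(1/3)*(-3^(2/3) - 3*3^(1/6)*I)/6
 u(x) = (-1/(C1 + 5*x))^(1/3)*(-3^(2/3) + 3*3^(1/6)*I)/6


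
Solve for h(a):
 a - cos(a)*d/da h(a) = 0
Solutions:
 h(a) = C1 + Integral(a/cos(a), a)


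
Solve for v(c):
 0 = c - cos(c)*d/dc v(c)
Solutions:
 v(c) = C1 + Integral(c/cos(c), c)


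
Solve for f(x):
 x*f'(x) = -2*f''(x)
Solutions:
 f(x) = C1 + C2*erf(x/2)


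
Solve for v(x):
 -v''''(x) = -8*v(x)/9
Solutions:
 v(x) = C1*exp(-2^(3/4)*sqrt(3)*x/3) + C2*exp(2^(3/4)*sqrt(3)*x/3) + C3*sin(2^(3/4)*sqrt(3)*x/3) + C4*cos(2^(3/4)*sqrt(3)*x/3)


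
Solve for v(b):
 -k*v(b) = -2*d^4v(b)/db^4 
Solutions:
 v(b) = C1*exp(-2^(3/4)*b*k^(1/4)/2) + C2*exp(2^(3/4)*b*k^(1/4)/2) + C3*exp(-2^(3/4)*I*b*k^(1/4)/2) + C4*exp(2^(3/4)*I*b*k^(1/4)/2)


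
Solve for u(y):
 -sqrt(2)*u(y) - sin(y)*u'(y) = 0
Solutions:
 u(y) = C1*(cos(y) + 1)^(sqrt(2)/2)/(cos(y) - 1)^(sqrt(2)/2)


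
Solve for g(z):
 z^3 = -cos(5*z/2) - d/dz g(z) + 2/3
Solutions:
 g(z) = C1 - z^4/4 + 2*z/3 - 2*sin(5*z/2)/5


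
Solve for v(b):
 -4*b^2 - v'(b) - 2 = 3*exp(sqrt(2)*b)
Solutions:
 v(b) = C1 - 4*b^3/3 - 2*b - 3*sqrt(2)*exp(sqrt(2)*b)/2


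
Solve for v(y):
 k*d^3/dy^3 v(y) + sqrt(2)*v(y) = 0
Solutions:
 v(y) = C1*exp(2^(1/6)*y*(-1/k)^(1/3)) + C2*exp(2^(1/6)*y*(-1/k)^(1/3)*(-1 + sqrt(3)*I)/2) + C3*exp(-2^(1/6)*y*(-1/k)^(1/3)*(1 + sqrt(3)*I)/2)


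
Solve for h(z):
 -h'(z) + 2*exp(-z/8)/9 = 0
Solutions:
 h(z) = C1 - 16*exp(-z/8)/9


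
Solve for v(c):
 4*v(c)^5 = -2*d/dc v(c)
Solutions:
 v(c) = -I*(1/(C1 + 8*c))^(1/4)
 v(c) = I*(1/(C1 + 8*c))^(1/4)
 v(c) = -(1/(C1 + 8*c))^(1/4)
 v(c) = (1/(C1 + 8*c))^(1/4)


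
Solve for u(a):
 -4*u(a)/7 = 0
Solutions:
 u(a) = 0


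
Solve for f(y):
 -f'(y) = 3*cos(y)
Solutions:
 f(y) = C1 - 3*sin(y)


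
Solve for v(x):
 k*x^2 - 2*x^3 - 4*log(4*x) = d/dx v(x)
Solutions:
 v(x) = C1 + k*x^3/3 - x^4/2 - 4*x*log(x) - x*log(256) + 4*x


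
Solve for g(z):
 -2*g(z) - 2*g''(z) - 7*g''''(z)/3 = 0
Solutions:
 g(z) = (C1*sin(6^(1/4)*7^(3/4)*z*cos(atan(sqrt(33)/3)/2)/7) + C2*cos(6^(1/4)*7^(3/4)*z*cos(atan(sqrt(33)/3)/2)/7))*exp(-6^(1/4)*7^(3/4)*z*sin(atan(sqrt(33)/3)/2)/7) + (C3*sin(6^(1/4)*7^(3/4)*z*cos(atan(sqrt(33)/3)/2)/7) + C4*cos(6^(1/4)*7^(3/4)*z*cos(atan(sqrt(33)/3)/2)/7))*exp(6^(1/4)*7^(3/4)*z*sin(atan(sqrt(33)/3)/2)/7)


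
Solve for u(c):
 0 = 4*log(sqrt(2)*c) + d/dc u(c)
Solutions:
 u(c) = C1 - 4*c*log(c) - c*log(4) + 4*c


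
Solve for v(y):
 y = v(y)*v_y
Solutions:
 v(y) = -sqrt(C1 + y^2)
 v(y) = sqrt(C1 + y^2)


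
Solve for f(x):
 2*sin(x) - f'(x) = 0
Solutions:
 f(x) = C1 - 2*cos(x)


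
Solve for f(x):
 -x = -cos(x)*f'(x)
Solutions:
 f(x) = C1 + Integral(x/cos(x), x)


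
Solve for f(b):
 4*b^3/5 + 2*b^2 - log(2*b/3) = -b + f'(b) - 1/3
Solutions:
 f(b) = C1 + b^4/5 + 2*b^3/3 + b^2/2 - b*log(b) + b*log(3/2) + 4*b/3


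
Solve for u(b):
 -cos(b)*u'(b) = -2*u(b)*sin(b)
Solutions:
 u(b) = C1/cos(b)^2


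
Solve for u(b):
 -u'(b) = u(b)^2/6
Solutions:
 u(b) = 6/(C1 + b)


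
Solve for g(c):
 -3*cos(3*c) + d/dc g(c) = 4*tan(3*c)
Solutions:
 g(c) = C1 - 4*log(cos(3*c))/3 + sin(3*c)


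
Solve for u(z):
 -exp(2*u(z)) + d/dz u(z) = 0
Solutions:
 u(z) = log(-sqrt(-1/(C1 + z))) - log(2)/2
 u(z) = log(-1/(C1 + z))/2 - log(2)/2


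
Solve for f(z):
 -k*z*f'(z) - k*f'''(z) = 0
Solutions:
 f(z) = C1 + Integral(C2*airyai(-z) + C3*airybi(-z), z)


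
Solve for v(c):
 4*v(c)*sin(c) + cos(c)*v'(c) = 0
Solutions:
 v(c) = C1*cos(c)^4


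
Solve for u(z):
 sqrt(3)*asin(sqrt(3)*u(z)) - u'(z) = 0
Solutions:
 Integral(1/asin(sqrt(3)*_y), (_y, u(z))) = C1 + sqrt(3)*z


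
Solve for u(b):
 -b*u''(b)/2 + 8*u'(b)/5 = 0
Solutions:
 u(b) = C1 + C2*b^(21/5)


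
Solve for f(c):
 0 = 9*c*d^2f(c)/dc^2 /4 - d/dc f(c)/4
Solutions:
 f(c) = C1 + C2*c^(10/9)


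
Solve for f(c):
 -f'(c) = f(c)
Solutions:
 f(c) = C1*exp(-c)


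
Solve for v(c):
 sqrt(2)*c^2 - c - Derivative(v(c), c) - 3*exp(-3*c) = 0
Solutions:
 v(c) = C1 + sqrt(2)*c^3/3 - c^2/2 + exp(-3*c)


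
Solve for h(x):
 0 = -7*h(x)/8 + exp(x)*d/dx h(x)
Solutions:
 h(x) = C1*exp(-7*exp(-x)/8)


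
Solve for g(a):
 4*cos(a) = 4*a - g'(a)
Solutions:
 g(a) = C1 + 2*a^2 - 4*sin(a)


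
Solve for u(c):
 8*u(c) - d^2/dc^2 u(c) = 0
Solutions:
 u(c) = C1*exp(-2*sqrt(2)*c) + C2*exp(2*sqrt(2)*c)


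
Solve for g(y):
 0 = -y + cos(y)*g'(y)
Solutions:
 g(y) = C1 + Integral(y/cos(y), y)


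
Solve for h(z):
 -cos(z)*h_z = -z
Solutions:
 h(z) = C1 + Integral(z/cos(z), z)


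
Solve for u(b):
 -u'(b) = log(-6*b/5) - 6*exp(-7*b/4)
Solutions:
 u(b) = C1 - b*log(-b) + b*(-log(6) + 1 + log(5)) - 24*exp(-7*b/4)/7


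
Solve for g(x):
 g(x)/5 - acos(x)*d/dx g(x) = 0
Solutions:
 g(x) = C1*exp(Integral(1/acos(x), x)/5)


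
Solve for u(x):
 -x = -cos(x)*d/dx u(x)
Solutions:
 u(x) = C1 + Integral(x/cos(x), x)


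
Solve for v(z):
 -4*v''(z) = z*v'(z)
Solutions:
 v(z) = C1 + C2*erf(sqrt(2)*z/4)


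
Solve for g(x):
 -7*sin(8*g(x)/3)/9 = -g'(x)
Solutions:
 -7*x/9 + 3*log(cos(8*g(x)/3) - 1)/16 - 3*log(cos(8*g(x)/3) + 1)/16 = C1


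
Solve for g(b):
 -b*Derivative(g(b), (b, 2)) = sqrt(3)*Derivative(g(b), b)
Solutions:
 g(b) = C1 + C2*b^(1 - sqrt(3))


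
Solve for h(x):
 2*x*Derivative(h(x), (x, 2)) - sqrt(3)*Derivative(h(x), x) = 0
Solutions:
 h(x) = C1 + C2*x^(sqrt(3)/2 + 1)


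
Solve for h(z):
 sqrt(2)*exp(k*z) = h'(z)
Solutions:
 h(z) = C1 + sqrt(2)*exp(k*z)/k


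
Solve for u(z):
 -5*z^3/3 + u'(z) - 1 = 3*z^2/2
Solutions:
 u(z) = C1 + 5*z^4/12 + z^3/2 + z


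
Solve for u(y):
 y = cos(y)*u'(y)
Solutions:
 u(y) = C1 + Integral(y/cos(y), y)


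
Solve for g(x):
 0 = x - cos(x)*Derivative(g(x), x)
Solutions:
 g(x) = C1 + Integral(x/cos(x), x)


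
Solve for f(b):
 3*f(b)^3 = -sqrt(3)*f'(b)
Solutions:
 f(b) = -sqrt(2)*sqrt(-1/(C1 - sqrt(3)*b))/2
 f(b) = sqrt(2)*sqrt(-1/(C1 - sqrt(3)*b))/2


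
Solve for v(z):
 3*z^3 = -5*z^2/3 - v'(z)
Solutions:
 v(z) = C1 - 3*z^4/4 - 5*z^3/9


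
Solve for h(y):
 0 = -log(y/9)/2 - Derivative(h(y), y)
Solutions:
 h(y) = C1 - y*log(y)/2 + y/2 + y*log(3)


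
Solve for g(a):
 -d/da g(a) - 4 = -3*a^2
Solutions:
 g(a) = C1 + a^3 - 4*a


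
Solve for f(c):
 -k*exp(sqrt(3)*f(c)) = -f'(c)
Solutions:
 f(c) = sqrt(3)*(2*log(-1/(C1 + c*k)) - log(3))/6


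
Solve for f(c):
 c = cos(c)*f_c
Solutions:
 f(c) = C1 + Integral(c/cos(c), c)


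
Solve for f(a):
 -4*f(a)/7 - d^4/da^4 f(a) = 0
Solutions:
 f(a) = (C1*sin(7^(3/4)*a/7) + C2*cos(7^(3/4)*a/7))*exp(-7^(3/4)*a/7) + (C3*sin(7^(3/4)*a/7) + C4*cos(7^(3/4)*a/7))*exp(7^(3/4)*a/7)


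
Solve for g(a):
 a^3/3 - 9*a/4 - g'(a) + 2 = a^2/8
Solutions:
 g(a) = C1 + a^4/12 - a^3/24 - 9*a^2/8 + 2*a


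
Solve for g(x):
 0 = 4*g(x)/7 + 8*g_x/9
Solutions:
 g(x) = C1*exp(-9*x/14)


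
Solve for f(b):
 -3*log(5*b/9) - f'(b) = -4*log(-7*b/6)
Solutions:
 f(b) = C1 + b*log(b) + b*(-log(2000) - 1 + 2*log(147) + 4*I*pi)


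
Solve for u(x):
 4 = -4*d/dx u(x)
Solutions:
 u(x) = C1 - x


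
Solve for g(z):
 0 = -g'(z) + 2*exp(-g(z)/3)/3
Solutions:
 g(z) = 3*log(C1 + 2*z/9)


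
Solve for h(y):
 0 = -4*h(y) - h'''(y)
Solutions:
 h(y) = C3*exp(-2^(2/3)*y) + (C1*sin(2^(2/3)*sqrt(3)*y/2) + C2*cos(2^(2/3)*sqrt(3)*y/2))*exp(2^(2/3)*y/2)


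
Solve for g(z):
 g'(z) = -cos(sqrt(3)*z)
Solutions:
 g(z) = C1 - sqrt(3)*sin(sqrt(3)*z)/3


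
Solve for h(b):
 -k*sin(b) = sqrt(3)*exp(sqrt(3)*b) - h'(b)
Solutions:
 h(b) = C1 - k*cos(b) + exp(sqrt(3)*b)


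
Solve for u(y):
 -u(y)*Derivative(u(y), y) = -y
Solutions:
 u(y) = -sqrt(C1 + y^2)
 u(y) = sqrt(C1 + y^2)


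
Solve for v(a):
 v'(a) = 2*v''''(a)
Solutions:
 v(a) = C1 + C4*exp(2^(2/3)*a/2) + (C2*sin(2^(2/3)*sqrt(3)*a/4) + C3*cos(2^(2/3)*sqrt(3)*a/4))*exp(-2^(2/3)*a/4)


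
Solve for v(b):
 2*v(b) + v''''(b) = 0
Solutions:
 v(b) = (C1*sin(2^(3/4)*b/2) + C2*cos(2^(3/4)*b/2))*exp(-2^(3/4)*b/2) + (C3*sin(2^(3/4)*b/2) + C4*cos(2^(3/4)*b/2))*exp(2^(3/4)*b/2)


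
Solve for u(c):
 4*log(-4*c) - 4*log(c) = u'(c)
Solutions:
 u(c) = C1 + 4*c*(2*log(2) + I*pi)


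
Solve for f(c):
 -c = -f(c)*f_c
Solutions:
 f(c) = -sqrt(C1 + c^2)
 f(c) = sqrt(C1 + c^2)


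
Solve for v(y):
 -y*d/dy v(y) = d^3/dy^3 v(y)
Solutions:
 v(y) = C1 + Integral(C2*airyai(-y) + C3*airybi(-y), y)


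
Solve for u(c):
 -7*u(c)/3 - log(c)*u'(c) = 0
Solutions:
 u(c) = C1*exp(-7*li(c)/3)


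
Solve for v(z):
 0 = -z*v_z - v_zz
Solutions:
 v(z) = C1 + C2*erf(sqrt(2)*z/2)


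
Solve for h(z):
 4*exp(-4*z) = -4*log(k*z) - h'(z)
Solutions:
 h(z) = C1 - 4*z*log(k*z) + 4*z + exp(-4*z)


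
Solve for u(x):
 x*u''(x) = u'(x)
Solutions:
 u(x) = C1 + C2*x^2


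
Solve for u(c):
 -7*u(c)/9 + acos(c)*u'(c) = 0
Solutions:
 u(c) = C1*exp(7*Integral(1/acos(c), c)/9)


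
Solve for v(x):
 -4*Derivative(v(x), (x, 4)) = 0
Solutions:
 v(x) = C1 + C2*x + C3*x^2 + C4*x^3


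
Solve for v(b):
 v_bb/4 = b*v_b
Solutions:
 v(b) = C1 + C2*erfi(sqrt(2)*b)


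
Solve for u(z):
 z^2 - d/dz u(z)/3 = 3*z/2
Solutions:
 u(z) = C1 + z^3 - 9*z^2/4


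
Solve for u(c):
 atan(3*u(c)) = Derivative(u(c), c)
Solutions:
 Integral(1/atan(3*_y), (_y, u(c))) = C1 + c


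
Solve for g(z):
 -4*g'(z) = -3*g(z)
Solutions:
 g(z) = C1*exp(3*z/4)


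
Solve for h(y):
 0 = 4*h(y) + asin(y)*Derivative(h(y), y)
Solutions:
 h(y) = C1*exp(-4*Integral(1/asin(y), y))


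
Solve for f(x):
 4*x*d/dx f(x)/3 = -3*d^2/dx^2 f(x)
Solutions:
 f(x) = C1 + C2*erf(sqrt(2)*x/3)


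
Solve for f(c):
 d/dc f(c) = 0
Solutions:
 f(c) = C1


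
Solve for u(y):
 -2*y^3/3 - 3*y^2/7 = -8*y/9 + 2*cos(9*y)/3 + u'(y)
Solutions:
 u(y) = C1 - y^4/6 - y^3/7 + 4*y^2/9 - 2*sin(9*y)/27


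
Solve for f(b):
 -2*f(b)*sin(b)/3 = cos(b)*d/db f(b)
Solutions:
 f(b) = C1*cos(b)^(2/3)


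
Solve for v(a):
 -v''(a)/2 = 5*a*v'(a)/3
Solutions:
 v(a) = C1 + C2*erf(sqrt(15)*a/3)


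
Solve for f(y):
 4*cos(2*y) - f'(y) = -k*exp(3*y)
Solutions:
 f(y) = C1 + k*exp(3*y)/3 + 2*sin(2*y)


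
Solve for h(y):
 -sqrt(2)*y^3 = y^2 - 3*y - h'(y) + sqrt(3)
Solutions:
 h(y) = C1 + sqrt(2)*y^4/4 + y^3/3 - 3*y^2/2 + sqrt(3)*y


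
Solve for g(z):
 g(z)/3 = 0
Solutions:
 g(z) = 0


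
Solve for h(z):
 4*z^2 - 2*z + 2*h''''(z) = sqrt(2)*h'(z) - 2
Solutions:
 h(z) = C1 + C4*exp(2^(5/6)*z/2) + 2*sqrt(2)*z^3/3 - sqrt(2)*z^2/2 + sqrt(2)*z + (C2*sin(2^(5/6)*sqrt(3)*z/4) + C3*cos(2^(5/6)*sqrt(3)*z/4))*exp(-2^(5/6)*z/4)


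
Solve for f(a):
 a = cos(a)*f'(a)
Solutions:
 f(a) = C1 + Integral(a/cos(a), a)


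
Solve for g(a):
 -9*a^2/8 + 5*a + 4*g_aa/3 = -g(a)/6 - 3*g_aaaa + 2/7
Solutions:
 g(a) = 27*a^2/4 - 30*a + (C1*sin(2^(3/4)*sqrt(3)*a*cos(atan(sqrt(2)/4)/2)/6) + C2*cos(2^(3/4)*sqrt(3)*a*cos(atan(sqrt(2)/4)/2)/6))*exp(-2^(3/4)*sqrt(3)*a*sin(atan(sqrt(2)/4)/2)/6) + (C3*sin(2^(3/4)*sqrt(3)*a*cos(atan(sqrt(2)/4)/2)/6) + C4*cos(2^(3/4)*sqrt(3)*a*cos(atan(sqrt(2)/4)/2)/6))*exp(2^(3/4)*sqrt(3)*a*sin(atan(sqrt(2)/4)/2)/6) - 744/7


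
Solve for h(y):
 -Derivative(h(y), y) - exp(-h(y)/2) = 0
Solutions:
 h(y) = 2*log(C1 - y/2)


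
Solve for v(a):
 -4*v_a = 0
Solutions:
 v(a) = C1


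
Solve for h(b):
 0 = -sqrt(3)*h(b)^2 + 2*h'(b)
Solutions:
 h(b) = -2/(C1 + sqrt(3)*b)


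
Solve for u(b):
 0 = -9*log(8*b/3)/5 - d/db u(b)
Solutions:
 u(b) = C1 - 9*b*log(b)/5 - 27*b*log(2)/5 + 9*b/5 + 9*b*log(3)/5


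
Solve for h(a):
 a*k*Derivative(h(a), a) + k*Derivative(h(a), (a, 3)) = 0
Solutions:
 h(a) = C1 + Integral(C2*airyai(-a) + C3*airybi(-a), a)


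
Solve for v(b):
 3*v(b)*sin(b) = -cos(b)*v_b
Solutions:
 v(b) = C1*cos(b)^3


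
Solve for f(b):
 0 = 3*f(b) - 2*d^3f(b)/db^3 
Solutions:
 f(b) = C3*exp(2^(2/3)*3^(1/3)*b/2) + (C1*sin(2^(2/3)*3^(5/6)*b/4) + C2*cos(2^(2/3)*3^(5/6)*b/4))*exp(-2^(2/3)*3^(1/3)*b/4)


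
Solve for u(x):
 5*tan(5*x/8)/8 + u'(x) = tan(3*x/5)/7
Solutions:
 u(x) = C1 - 5*log(cos(3*x/5))/21 + log(cos(5*x/8))


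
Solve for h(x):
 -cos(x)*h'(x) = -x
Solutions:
 h(x) = C1 + Integral(x/cos(x), x)


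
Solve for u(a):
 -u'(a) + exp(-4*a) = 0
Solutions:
 u(a) = C1 - exp(-4*a)/4


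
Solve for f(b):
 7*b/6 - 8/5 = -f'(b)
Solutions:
 f(b) = C1 - 7*b^2/12 + 8*b/5


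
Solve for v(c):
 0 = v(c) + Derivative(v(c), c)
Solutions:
 v(c) = C1*exp(-c)


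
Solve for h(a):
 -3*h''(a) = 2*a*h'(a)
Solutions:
 h(a) = C1 + C2*erf(sqrt(3)*a/3)


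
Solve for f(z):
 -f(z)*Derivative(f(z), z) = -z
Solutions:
 f(z) = -sqrt(C1 + z^2)
 f(z) = sqrt(C1 + z^2)


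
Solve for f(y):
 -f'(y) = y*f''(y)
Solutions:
 f(y) = C1 + C2*log(y)


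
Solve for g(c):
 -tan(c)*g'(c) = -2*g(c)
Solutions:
 g(c) = C1*sin(c)^2


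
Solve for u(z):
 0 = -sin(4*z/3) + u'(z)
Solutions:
 u(z) = C1 - 3*cos(4*z/3)/4


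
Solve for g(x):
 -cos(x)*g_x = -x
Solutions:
 g(x) = C1 + Integral(x/cos(x), x)


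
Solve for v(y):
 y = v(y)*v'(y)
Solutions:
 v(y) = -sqrt(C1 + y^2)
 v(y) = sqrt(C1 + y^2)


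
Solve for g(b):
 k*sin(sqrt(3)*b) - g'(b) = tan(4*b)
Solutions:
 g(b) = C1 - sqrt(3)*k*cos(sqrt(3)*b)/3 + log(cos(4*b))/4


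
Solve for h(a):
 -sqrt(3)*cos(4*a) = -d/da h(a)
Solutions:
 h(a) = C1 + sqrt(3)*sin(4*a)/4


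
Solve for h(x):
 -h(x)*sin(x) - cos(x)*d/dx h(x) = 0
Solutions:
 h(x) = C1*cos(x)


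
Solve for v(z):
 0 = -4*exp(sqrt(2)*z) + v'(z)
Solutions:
 v(z) = C1 + 2*sqrt(2)*exp(sqrt(2)*z)


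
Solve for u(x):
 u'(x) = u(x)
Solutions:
 u(x) = C1*exp(x)


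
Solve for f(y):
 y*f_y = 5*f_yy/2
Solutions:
 f(y) = C1 + C2*erfi(sqrt(5)*y/5)


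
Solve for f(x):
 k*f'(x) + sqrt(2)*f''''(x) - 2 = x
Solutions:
 f(x) = C1 + C2*exp(2^(5/6)*x*(-k)^(1/3)/2) + C3*exp(2^(5/6)*x*(-k)^(1/3)*(-1 + sqrt(3)*I)/4) + C4*exp(-2^(5/6)*x*(-k)^(1/3)*(1 + sqrt(3)*I)/4) + x^2/(2*k) + 2*x/k


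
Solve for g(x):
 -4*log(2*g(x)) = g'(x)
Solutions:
 Integral(1/(log(_y) + log(2)), (_y, g(x)))/4 = C1 - x


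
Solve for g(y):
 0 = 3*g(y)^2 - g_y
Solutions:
 g(y) = -1/(C1 + 3*y)


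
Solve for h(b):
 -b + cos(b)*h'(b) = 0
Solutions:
 h(b) = C1 + Integral(b/cos(b), b)


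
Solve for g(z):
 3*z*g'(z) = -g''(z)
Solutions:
 g(z) = C1 + C2*erf(sqrt(6)*z/2)


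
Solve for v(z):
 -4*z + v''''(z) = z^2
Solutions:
 v(z) = C1 + C2*z + C3*z^2 + C4*z^3 + z^6/360 + z^5/30


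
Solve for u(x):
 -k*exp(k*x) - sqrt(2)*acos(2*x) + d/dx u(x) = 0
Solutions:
 u(x) = C1 + k*Piecewise((exp(k*x)/k, Ne(k, 0)), (x, True)) + sqrt(2)*(x*acos(2*x) - sqrt(1 - 4*x^2)/2)


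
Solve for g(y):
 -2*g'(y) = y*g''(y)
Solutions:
 g(y) = C1 + C2/y


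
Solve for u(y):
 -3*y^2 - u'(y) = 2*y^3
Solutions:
 u(y) = C1 - y^4/2 - y^3


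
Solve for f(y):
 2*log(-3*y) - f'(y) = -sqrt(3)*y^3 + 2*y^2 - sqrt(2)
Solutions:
 f(y) = C1 + sqrt(3)*y^4/4 - 2*y^3/3 + 2*y*log(-y) + y*(-2 + sqrt(2) + 2*log(3))


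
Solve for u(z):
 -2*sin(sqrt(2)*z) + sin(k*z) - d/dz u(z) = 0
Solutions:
 u(z) = C1 + sqrt(2)*cos(sqrt(2)*z) - cos(k*z)/k


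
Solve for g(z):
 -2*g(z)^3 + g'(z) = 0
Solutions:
 g(z) = -sqrt(2)*sqrt(-1/(C1 + 2*z))/2
 g(z) = sqrt(2)*sqrt(-1/(C1 + 2*z))/2


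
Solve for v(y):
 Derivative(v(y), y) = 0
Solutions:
 v(y) = C1


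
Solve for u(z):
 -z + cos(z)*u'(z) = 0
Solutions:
 u(z) = C1 + Integral(z/cos(z), z)


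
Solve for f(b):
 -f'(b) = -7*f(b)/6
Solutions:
 f(b) = C1*exp(7*b/6)


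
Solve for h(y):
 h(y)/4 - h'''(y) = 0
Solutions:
 h(y) = C3*exp(2^(1/3)*y/2) + (C1*sin(2^(1/3)*sqrt(3)*y/4) + C2*cos(2^(1/3)*sqrt(3)*y/4))*exp(-2^(1/3)*y/4)


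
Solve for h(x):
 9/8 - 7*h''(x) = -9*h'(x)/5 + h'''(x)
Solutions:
 h(x) = C1 + C2*exp(x*(-35 + sqrt(1405))/10) + C3*exp(-x*(35 + sqrt(1405))/10) - 5*x/8


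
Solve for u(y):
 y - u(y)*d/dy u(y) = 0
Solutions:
 u(y) = -sqrt(C1 + y^2)
 u(y) = sqrt(C1 + y^2)


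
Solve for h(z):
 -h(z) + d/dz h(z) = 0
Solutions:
 h(z) = C1*exp(z)


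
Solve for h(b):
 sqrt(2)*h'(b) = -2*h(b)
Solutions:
 h(b) = C1*exp(-sqrt(2)*b)


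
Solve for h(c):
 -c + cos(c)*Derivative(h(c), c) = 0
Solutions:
 h(c) = C1 + Integral(c/cos(c), c)


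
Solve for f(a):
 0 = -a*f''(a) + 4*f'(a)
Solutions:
 f(a) = C1 + C2*a^5


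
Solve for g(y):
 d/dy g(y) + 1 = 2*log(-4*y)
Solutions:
 g(y) = C1 + 2*y*log(-y) + y*(-3 + 4*log(2))


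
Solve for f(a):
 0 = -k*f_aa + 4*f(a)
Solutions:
 f(a) = C1*exp(-2*a*sqrt(1/k)) + C2*exp(2*a*sqrt(1/k))


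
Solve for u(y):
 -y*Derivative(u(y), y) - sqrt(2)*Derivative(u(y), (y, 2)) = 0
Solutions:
 u(y) = C1 + C2*erf(2^(1/4)*y/2)


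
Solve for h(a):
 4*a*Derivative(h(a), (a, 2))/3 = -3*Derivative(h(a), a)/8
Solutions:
 h(a) = C1 + C2*a^(23/32)


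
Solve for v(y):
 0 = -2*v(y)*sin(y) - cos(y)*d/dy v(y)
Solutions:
 v(y) = C1*cos(y)^2


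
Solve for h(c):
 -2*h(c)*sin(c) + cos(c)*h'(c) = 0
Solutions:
 h(c) = C1/cos(c)^2


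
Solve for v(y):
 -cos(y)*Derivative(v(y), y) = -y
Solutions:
 v(y) = C1 + Integral(y/cos(y), y)


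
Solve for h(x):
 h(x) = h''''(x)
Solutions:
 h(x) = C1*exp(-x) + C2*exp(x) + C3*sin(x) + C4*cos(x)


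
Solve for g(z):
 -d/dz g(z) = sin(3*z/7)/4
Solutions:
 g(z) = C1 + 7*cos(3*z/7)/12


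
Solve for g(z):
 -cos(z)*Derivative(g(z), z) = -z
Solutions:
 g(z) = C1 + Integral(z/cos(z), z)


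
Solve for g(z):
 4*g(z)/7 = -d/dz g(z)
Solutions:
 g(z) = C1*exp(-4*z/7)


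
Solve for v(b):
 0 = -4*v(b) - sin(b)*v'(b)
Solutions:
 v(b) = C1*(cos(b)^2 + 2*cos(b) + 1)/(cos(b)^2 - 2*cos(b) + 1)


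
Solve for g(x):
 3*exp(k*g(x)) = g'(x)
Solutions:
 g(x) = Piecewise((log(-1/(C1*k + 3*k*x))/k, Ne(k, 0)), (nan, True))
 g(x) = Piecewise((C1 + 3*x, Eq(k, 0)), (nan, True))


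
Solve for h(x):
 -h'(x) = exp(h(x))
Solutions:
 h(x) = log(1/(C1 + x))


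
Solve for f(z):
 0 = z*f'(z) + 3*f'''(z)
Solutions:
 f(z) = C1 + Integral(C2*airyai(-3^(2/3)*z/3) + C3*airybi(-3^(2/3)*z/3), z)


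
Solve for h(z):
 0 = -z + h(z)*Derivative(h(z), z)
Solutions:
 h(z) = -sqrt(C1 + z^2)
 h(z) = sqrt(C1 + z^2)


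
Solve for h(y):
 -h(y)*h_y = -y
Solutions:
 h(y) = -sqrt(C1 + y^2)
 h(y) = sqrt(C1 + y^2)


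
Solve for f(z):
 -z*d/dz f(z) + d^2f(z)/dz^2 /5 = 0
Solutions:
 f(z) = C1 + C2*erfi(sqrt(10)*z/2)


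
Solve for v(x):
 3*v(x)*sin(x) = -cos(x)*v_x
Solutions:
 v(x) = C1*cos(x)^3


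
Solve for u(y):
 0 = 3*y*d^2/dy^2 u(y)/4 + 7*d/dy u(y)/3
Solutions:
 u(y) = C1 + C2/y^(19/9)


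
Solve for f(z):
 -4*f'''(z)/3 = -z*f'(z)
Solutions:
 f(z) = C1 + Integral(C2*airyai(6^(1/3)*z/2) + C3*airybi(6^(1/3)*z/2), z)


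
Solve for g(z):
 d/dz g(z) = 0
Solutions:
 g(z) = C1


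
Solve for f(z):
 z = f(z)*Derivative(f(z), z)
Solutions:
 f(z) = -sqrt(C1 + z^2)
 f(z) = sqrt(C1 + z^2)


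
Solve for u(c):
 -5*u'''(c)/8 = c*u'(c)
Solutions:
 u(c) = C1 + Integral(C2*airyai(-2*5^(2/3)*c/5) + C3*airybi(-2*5^(2/3)*c/5), c)


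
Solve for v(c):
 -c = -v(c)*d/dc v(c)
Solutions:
 v(c) = -sqrt(C1 + c^2)
 v(c) = sqrt(C1 + c^2)


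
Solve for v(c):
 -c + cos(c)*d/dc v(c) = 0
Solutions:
 v(c) = C1 + Integral(c/cos(c), c)


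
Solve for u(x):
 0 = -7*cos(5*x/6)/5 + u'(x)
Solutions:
 u(x) = C1 + 42*sin(5*x/6)/25


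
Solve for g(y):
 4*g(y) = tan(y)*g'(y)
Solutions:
 g(y) = C1*sin(y)^4


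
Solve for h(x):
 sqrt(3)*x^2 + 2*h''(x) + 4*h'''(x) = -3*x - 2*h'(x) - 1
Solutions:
 h(x) = C1 - sqrt(3)*x^3/6 - 3*x^2/4 + sqrt(3)*x^2/2 + x + sqrt(3)*x + (C2*sin(sqrt(7)*x/4) + C3*cos(sqrt(7)*x/4))*exp(-x/4)


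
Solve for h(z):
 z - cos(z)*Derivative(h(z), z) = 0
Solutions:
 h(z) = C1 + Integral(z/cos(z), z)


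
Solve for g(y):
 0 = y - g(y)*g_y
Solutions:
 g(y) = -sqrt(C1 + y^2)
 g(y) = sqrt(C1 + y^2)


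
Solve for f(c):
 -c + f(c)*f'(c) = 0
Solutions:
 f(c) = -sqrt(C1 + c^2)
 f(c) = sqrt(C1 + c^2)


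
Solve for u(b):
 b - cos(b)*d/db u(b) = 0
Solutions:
 u(b) = C1 + Integral(b/cos(b), b)


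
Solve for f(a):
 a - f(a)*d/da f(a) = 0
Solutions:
 f(a) = -sqrt(C1 + a^2)
 f(a) = sqrt(C1 + a^2)


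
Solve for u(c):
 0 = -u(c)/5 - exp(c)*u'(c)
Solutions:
 u(c) = C1*exp(exp(-c)/5)


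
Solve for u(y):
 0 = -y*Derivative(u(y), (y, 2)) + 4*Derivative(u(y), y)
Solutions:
 u(y) = C1 + C2*y^5


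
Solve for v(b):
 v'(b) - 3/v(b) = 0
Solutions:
 v(b) = -sqrt(C1 + 6*b)
 v(b) = sqrt(C1 + 6*b)


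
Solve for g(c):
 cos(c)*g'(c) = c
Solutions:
 g(c) = C1 + Integral(c/cos(c), c)


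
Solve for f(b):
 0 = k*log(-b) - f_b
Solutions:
 f(b) = C1 + b*k*log(-b) - b*k


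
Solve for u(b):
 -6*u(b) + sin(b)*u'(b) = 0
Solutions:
 u(b) = C1*(cos(b)^3 - 3*cos(b)^2 + 3*cos(b) - 1)/(cos(b)^3 + 3*cos(b)^2 + 3*cos(b) + 1)


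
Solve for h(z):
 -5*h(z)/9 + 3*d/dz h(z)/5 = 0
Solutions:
 h(z) = C1*exp(25*z/27)


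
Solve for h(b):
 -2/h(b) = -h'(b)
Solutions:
 h(b) = -sqrt(C1 + 4*b)
 h(b) = sqrt(C1 + 4*b)


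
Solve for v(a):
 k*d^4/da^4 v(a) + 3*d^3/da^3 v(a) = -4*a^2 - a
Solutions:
 v(a) = C1 + C2*a + C3*a^2 + C4*exp(-3*a/k) - a^5/45 + a^4*(8*k - 3)/216 - a^3*k*(8*k - 3)/162


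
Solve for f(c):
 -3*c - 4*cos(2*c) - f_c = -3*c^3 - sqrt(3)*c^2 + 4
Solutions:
 f(c) = C1 + 3*c^4/4 + sqrt(3)*c^3/3 - 3*c^2/2 - 4*c - 4*sin(c)*cos(c)


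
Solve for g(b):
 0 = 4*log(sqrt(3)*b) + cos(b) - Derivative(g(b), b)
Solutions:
 g(b) = C1 + 4*b*log(b) - 4*b + 2*b*log(3) + sin(b)


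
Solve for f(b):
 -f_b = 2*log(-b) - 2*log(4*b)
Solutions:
 f(b) = C1 + 2*b*(2*log(2) - I*pi)


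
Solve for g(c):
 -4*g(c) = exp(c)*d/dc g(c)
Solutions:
 g(c) = C1*exp(4*exp(-c))


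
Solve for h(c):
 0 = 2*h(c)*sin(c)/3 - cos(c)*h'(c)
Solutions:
 h(c) = C1/cos(c)^(2/3)


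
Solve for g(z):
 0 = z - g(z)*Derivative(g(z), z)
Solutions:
 g(z) = -sqrt(C1 + z^2)
 g(z) = sqrt(C1 + z^2)


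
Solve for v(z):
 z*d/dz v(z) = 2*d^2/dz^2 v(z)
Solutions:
 v(z) = C1 + C2*erfi(z/2)


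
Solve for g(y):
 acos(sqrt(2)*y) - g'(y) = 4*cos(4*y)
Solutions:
 g(y) = C1 + y*acos(sqrt(2)*y) - sqrt(2)*sqrt(1 - 2*y^2)/2 - sin(4*y)


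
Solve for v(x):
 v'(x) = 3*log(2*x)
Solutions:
 v(x) = C1 + 3*x*log(x) - 3*x + x*log(8)


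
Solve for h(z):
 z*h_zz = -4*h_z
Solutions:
 h(z) = C1 + C2/z^3


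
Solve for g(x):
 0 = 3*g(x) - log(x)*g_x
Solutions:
 g(x) = C1*exp(3*li(x))


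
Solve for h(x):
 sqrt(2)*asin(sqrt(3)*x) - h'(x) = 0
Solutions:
 h(x) = C1 + sqrt(2)*(x*asin(sqrt(3)*x) + sqrt(3)*sqrt(1 - 3*x^2)/3)


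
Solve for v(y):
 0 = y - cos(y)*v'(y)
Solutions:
 v(y) = C1 + Integral(y/cos(y), y)


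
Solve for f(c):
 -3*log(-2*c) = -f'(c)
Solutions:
 f(c) = C1 + 3*c*log(-c) + 3*c*(-1 + log(2))


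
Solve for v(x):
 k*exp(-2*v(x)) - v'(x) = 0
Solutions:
 v(x) = log(-sqrt(C1 + 2*k*x))
 v(x) = log(C1 + 2*k*x)/2


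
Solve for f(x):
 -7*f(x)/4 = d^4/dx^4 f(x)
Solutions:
 f(x) = (C1*sin(7^(1/4)*x/2) + C2*cos(7^(1/4)*x/2))*exp(-7^(1/4)*x/2) + (C3*sin(7^(1/4)*x/2) + C4*cos(7^(1/4)*x/2))*exp(7^(1/4)*x/2)


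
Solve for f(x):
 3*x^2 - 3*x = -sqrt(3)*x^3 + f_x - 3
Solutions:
 f(x) = C1 + sqrt(3)*x^4/4 + x^3 - 3*x^2/2 + 3*x


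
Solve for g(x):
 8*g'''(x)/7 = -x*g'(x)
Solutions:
 g(x) = C1 + Integral(C2*airyai(-7^(1/3)*x/2) + C3*airybi(-7^(1/3)*x/2), x)


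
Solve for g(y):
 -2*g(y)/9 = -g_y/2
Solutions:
 g(y) = C1*exp(4*y/9)


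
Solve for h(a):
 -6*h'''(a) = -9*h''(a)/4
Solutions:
 h(a) = C1 + C2*a + C3*exp(3*a/8)
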